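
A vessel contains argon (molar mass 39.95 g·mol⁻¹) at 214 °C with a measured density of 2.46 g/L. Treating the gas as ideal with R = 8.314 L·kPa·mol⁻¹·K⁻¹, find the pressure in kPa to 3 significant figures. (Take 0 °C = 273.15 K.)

ρ = PM/(RT) ⇒ P = ρRT/M = (2.46 × 8.314 × 487.1) / 39.95

P ≈ 249 kPa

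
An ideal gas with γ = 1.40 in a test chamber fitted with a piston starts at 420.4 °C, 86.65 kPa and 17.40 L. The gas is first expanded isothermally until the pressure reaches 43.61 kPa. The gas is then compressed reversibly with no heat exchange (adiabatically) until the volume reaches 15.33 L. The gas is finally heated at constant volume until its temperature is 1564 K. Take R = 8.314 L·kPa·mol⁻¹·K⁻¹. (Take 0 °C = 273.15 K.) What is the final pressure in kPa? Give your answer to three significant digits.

P₄ ≈ 222 kPa

Convert: T₁ = 693.5 K.
Isothermal, so P V is constant: T₂ = T₁; V₂ = V₁·(P₁/P₂) = 34.57 L.
Adiabatic (γ = 1.40), T V^(γ−1) and P V^γ constant: T₃ = T₂·(V₂/V₃)^(γ−1) = 960.2 K; P₃ = P₂·(V₂/V₃)^γ = 136.2 kPa.
V constant ⇒ P ∝ T: V₄ = V₃; P₄ = P₃·(T₄/T₃) = 221.8 kPa.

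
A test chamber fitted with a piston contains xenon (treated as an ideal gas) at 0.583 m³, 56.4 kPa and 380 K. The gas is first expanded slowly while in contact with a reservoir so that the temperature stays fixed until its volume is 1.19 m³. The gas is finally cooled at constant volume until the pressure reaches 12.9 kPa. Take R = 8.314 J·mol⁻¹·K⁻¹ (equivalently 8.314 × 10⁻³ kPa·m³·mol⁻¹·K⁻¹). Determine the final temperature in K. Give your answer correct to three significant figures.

Isothermal, so P V is constant: T₂ = T₁; P₂ = P₁·(V₁/V₂) = 27.63 kPa.
Isochoric, so P/T is constant: V₃ = V₂; T₃ = T₂·(P₃/P₂) = 177.4 K.

T₃ ≈ 177 K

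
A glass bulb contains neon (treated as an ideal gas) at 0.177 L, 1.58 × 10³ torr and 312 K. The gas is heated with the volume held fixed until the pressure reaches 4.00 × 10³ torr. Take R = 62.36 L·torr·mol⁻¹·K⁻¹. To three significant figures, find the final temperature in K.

T₂ ≈ 790 K

V constant ⇒ P ∝ T: V₂ = V₁; T₂ = T₁·(P₂/P₁) = 789.9 K.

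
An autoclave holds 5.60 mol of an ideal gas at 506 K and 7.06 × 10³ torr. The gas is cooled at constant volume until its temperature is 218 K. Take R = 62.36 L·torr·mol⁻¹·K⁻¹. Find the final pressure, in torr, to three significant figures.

P₂ ≈ 3.04e+03 torr

From PV = nRT: V₁ = nRT₁/P₁ = 25.03 L.
Isochoric, so P/T is constant: V₂ = V₁; P₂ = P₁·(T₂/T₁) = 3042 torr.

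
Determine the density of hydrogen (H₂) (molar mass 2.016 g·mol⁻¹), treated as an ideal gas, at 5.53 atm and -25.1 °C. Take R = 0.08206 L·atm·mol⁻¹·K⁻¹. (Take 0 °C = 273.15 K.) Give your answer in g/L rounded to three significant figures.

ρ ≈ 0.548 g/L

ρ = PM/(RT) = (5.53 × 2.016) / (0.08206 × 248.0)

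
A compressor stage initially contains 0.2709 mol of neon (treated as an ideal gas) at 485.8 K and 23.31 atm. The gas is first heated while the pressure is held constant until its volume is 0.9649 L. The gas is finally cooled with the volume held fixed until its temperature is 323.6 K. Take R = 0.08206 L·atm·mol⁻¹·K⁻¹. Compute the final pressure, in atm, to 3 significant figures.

From PV = nRT: V₁ = nRT₁/P₁ = 0.4633 L.
Isobaric, so V/T is constant: P₂ = P₁; T₂ = T₁·(V₂/V₁) = 1012 K.
Isochoric, so P/T is constant: V₃ = V₂; P₃ = P₂·(T₃/T₂) = 7.455 atm.

P₃ ≈ 7.46 atm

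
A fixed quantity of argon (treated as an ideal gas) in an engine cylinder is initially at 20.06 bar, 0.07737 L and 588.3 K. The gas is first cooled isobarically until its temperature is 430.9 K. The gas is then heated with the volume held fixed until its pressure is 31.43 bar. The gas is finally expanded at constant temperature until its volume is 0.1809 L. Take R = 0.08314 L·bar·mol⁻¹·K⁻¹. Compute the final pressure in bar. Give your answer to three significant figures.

P₄ ≈ 9.85 bar

Isobaric, so V/T is constant: P₂ = P₁; V₂ = V₁·(T₂/T₁) = 0.05667 L.
Isochoric, so P/T is constant: V₃ = V₂; T₃ = T₂·(P₃/P₂) = 675.1 K.
Isothermal, so P V is constant: T₄ = T₃; P₄ = P₃·(V₃/V₄) = 9.846 bar.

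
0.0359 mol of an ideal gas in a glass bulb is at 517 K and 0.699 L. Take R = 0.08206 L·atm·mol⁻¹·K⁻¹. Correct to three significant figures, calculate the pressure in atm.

P ≈ 2.18 atm

PV = nRT ⇒ P = nRT/V = (0.0359 × 0.08206 × 517) / 0.699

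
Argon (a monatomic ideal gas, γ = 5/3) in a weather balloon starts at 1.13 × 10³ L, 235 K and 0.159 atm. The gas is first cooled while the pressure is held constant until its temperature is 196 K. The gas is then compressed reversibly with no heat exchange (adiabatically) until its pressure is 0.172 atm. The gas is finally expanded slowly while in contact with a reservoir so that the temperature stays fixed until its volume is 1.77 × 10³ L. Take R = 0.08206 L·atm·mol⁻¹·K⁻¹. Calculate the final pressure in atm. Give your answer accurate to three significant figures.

P₄ ≈ 0.0874 atm

Isobaric, so V/T is constant: P₂ = P₁; V₂ = V₁·(T₂/T₁) = 942.5 L.
Reversible adiabatic, γ = 5/3: T₃ = T₂·(P₃/P₂)^((γ−1)/γ) = 202.3 K; V₃ = V₂·(P₂/P₃)^(1/γ) = 899.1 L.
Isothermal, so P V is constant: T₄ = T₃; P₄ = P₃·(V₃/V₄) = 0.08737 atm.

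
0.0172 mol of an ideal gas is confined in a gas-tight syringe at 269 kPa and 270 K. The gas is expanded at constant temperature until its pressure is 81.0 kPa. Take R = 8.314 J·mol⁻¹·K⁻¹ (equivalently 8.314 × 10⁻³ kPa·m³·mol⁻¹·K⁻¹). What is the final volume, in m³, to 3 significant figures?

From PV = nRT: V₁ = nRT₁/P₁ = 0.0001435 m³.
Isothermal, so P V is constant: T₂ = T₁; V₂ = V₁·(P₁/P₂) = 0.0004767 m³.

V₂ ≈ 0.000477 m³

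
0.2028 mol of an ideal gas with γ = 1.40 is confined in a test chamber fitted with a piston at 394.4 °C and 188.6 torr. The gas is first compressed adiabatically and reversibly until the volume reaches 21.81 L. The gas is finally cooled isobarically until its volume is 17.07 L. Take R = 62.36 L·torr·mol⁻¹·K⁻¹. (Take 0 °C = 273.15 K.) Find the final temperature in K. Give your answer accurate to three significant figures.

T₃ ≈ 697 K

Convert: T₁ = 667.5 K.
From PV = nRT: V₁ = nRT₁/P₁ = 44.76 L.
Reversible adiabatic, γ = 1.40: T₂ = T₁·(V₁/V₂)^(γ−1) = 890.0 K; P₂ = P₁·(V₁/V₂)^γ = 516.1 torr.
P constant ⇒ V ∝ T: P₃ = P₂; T₃ = T₂·(V₃/V₂) = 696.6 K.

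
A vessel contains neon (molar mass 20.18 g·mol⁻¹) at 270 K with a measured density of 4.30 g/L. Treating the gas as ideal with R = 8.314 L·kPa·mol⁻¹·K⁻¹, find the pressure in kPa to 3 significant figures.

P ≈ 478 kPa

ρ = PM/(RT) ⇒ P = ρRT/M = (4.30 × 8.314 × 270.0) / 20.18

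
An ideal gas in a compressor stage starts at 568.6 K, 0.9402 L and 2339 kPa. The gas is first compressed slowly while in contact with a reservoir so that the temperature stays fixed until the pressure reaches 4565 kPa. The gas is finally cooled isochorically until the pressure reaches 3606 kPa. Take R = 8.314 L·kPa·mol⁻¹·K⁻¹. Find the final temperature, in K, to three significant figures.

Isothermal, so P V is constant: T₂ = T₁; V₂ = V₁·(P₁/P₂) = 0.4817 L.
V constant ⇒ P ∝ T: V₃ = V₂; T₃ = T₂·(P₃/P₂) = 449.2 K.

T₃ ≈ 449 K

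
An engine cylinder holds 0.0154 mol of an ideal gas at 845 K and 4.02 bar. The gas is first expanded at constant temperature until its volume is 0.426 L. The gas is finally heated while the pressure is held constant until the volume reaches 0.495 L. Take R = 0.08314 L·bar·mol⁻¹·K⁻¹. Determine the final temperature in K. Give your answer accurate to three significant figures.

T₃ ≈ 982 K

From PV = nRT: V₁ = nRT₁/P₁ = 0.2691 L.
T constant ⇒ Boyle's law P V = const: T₂ = T₁; P₂ = P₁·(V₁/V₂) = 2.540 bar.
Isobaric, so V/T is constant: P₃ = P₂; T₃ = T₂·(V₃/V₂) = 981.9 K.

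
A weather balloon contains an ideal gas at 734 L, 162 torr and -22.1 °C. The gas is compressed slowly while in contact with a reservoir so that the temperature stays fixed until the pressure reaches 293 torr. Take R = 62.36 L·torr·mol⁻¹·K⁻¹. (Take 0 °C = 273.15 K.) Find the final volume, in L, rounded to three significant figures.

Convert: T₁ = 251.0 K.
T constant ⇒ Boyle's law P V = const: T₂ = T₁; V₂ = V₁·(P₁/P₂) = 405.8 L.

V₂ ≈ 406 L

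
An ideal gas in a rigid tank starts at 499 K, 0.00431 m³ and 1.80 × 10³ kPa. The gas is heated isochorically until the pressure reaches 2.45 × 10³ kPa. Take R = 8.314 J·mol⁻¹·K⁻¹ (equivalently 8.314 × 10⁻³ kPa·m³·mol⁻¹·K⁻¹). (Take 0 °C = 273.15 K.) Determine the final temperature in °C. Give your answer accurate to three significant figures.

T₂ ≈ 406 °C

V constant ⇒ P ∝ T: V₂ = V₁; T₂ = T₁·(P₂/P₁) = 679.2 K.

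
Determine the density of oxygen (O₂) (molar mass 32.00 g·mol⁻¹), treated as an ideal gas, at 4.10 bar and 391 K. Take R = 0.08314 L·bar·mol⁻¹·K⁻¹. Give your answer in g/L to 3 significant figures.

ρ ≈ 4.04 g/L

ρ = PM/(RT) = (4.10 × 32.00) / (0.08314 × 391.0)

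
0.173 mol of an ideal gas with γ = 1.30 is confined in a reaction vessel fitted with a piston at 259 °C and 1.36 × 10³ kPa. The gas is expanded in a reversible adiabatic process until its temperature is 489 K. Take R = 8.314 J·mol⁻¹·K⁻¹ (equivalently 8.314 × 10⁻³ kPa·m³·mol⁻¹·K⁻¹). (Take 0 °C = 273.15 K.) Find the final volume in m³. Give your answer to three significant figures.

V₂ ≈ 0.000746 m³

Convert: T₁ = 532.1 K.
From PV = nRT: V₁ = nRT₁/P₁ = 0.0005628 m³.
Adiabatic (γ = 1.30), T V^(γ−1) and P V^γ constant: P₂ = P₁·(T₂/T₁)^(γ/(γ−1)) = 942.7 kPa; V₂ = V₁·(T₁/T₂)^(1/(γ−1)) = 0.0007461 m³.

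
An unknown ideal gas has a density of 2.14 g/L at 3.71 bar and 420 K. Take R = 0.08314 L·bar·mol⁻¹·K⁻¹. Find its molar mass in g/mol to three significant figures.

M ≈ 20.1 g/mol

ρ = PM/(RT) ⇒ M = ρRT/P = (2.14 × 0.08314 × 420.0) / 3.71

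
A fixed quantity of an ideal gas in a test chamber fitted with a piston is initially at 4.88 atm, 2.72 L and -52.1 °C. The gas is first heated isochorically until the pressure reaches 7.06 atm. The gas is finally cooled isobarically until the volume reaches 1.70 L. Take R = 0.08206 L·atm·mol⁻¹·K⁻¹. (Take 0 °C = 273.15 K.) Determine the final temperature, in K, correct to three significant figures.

T₃ ≈ 200 K

Convert: T₁ = 221.0 K.
Isochoric, so P/T is constant: V₂ = V₁; T₂ = T₁·(P₂/P₁) = 319.8 K.
Isobaric, so V/T is constant: P₃ = P₂; T₃ = T₂·(V₃/V₂) = 199.9 K.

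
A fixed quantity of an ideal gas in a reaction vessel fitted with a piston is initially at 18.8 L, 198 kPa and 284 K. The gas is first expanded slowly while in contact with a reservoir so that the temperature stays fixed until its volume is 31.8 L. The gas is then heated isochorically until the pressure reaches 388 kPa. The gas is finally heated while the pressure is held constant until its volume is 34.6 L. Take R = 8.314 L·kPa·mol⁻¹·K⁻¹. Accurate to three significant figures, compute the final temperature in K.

T₄ ≈ 1.02e+03 K

Isothermal, so P V is constant: T₂ = T₁; P₂ = P₁·(V₁/V₂) = 117.1 kPa.
Isochoric, so P/T is constant: V₃ = V₂; T₃ = T₂·(P₃/P₂) = 941.4 K.
P constant ⇒ V ∝ T: P₄ = P₃; T₄ = T₃·(V₄/V₃) = 1024 K.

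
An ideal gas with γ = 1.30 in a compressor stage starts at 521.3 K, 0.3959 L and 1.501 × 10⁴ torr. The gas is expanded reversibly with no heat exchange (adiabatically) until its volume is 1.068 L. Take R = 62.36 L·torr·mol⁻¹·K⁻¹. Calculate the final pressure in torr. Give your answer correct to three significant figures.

P₂ ≈ 4.13e+03 torr

Reversible adiabatic, γ = 1.30: T₂ = T₁·(V₁/V₂)^(γ−1) = 387.1 K; P₂ = P₁·(V₁/V₂)^γ = 4131 torr.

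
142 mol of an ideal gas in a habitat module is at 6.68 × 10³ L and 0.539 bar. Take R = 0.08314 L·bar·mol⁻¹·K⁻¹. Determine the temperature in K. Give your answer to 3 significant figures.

T ≈ 305 K

PV = nRT ⇒ T = PV/(nR) = (0.539 × 6.68e+03) / (142 × 0.08314)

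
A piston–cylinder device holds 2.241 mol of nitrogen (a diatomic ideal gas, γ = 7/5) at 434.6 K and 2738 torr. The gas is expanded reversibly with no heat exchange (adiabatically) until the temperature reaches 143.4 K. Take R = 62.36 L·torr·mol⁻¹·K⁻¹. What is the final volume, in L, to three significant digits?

From PV = nRT: V₁ = nRT₁/P₁ = 22.18 L.
Reversible adiabatic, γ = 7/5: P₂ = P₁·(T₂/T₁)^(γ/(γ−1)) = 56.50 torr; V₂ = V₁·(T₁/T₂)^(1/(γ−1)) = 354.7 L.

V₂ ≈ 355 L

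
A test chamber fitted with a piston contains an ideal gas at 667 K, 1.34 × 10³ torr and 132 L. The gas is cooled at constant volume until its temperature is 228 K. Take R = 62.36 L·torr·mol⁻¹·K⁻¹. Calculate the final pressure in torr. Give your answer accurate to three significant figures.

V constant ⇒ P ∝ T: V₂ = V₁; P₂ = P₁·(T₂/T₁) = 458.1 torr.

P₂ ≈ 458 torr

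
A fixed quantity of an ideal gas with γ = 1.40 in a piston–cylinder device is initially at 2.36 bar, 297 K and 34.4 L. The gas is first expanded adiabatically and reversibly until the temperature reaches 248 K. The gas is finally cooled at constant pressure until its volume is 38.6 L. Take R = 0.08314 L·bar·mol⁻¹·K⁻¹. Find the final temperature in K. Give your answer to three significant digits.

Adiabatic (γ = 1.40), T V^(γ−1) and P V^γ constant: P₂ = P₁·(T₂/T₁)^(γ/(γ−1)) = 1.256 bar; V₂ = V₁·(T₁/T₂)^(1/(γ−1)) = 53.99 L.
P constant ⇒ V ∝ T: P₃ = P₂; T₃ = T₂·(V₃/V₂) = 177.3 K.

T₃ ≈ 177 K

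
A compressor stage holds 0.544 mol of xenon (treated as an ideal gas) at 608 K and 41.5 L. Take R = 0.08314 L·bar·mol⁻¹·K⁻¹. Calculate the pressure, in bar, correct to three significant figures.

P ≈ 0.663 bar

PV = nRT ⇒ P = nRT/V = (0.544 × 0.08314 × 608) / 41.5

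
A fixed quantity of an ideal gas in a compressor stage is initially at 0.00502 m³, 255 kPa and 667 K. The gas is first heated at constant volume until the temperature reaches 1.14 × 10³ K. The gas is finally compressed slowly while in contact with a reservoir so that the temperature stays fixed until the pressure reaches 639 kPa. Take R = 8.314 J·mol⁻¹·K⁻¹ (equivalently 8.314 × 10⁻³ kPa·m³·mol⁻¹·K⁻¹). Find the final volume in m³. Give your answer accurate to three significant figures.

V₃ ≈ 0.00342 m³

Isochoric, so P/T is constant: V₂ = V₁; P₂ = P₁·(T₂/T₁) = 435.8 kPa.
T constant ⇒ Boyle's law P V = const: T₃ = T₂; V₃ = V₂·(P₂/P₃) = 0.003424 m³.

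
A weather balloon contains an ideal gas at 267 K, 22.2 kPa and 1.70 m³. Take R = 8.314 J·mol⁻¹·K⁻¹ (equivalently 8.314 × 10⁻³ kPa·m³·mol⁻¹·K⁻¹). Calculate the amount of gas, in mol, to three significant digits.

PV = nRT ⇒ n = PV/(RT) = (22.2 × 1.70) / (8.314 × 10⁻³ × 267)

n ≈ 17.0 mol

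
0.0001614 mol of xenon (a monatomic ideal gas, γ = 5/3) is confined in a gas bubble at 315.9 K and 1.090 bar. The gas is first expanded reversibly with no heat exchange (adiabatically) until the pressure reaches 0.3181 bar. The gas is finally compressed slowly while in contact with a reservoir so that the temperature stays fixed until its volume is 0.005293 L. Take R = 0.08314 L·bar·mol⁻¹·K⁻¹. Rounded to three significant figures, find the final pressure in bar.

From PV = nRT: V₁ = nRT₁/P₁ = 0.003889 L.
Adiabatic (γ = 5/3), T V^(γ−1) and P V^γ constant: T₂ = T₁·(P₂/P₁)^((γ−1)/γ) = 193.0 K; V₂ = V₁·(P₁/P₂)^(1/γ) = 0.008142 L.
T constant ⇒ Boyle's law P V = const: T₃ = T₂; P₃ = P₂·(V₂/V₃) = 0.4893 bar.

P₃ ≈ 0.489 bar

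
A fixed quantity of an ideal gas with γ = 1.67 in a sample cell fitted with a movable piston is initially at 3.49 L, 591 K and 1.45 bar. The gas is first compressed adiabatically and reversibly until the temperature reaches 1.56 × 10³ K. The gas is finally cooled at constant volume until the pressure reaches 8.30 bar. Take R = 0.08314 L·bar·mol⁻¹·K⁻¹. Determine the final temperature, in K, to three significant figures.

T₃ ≈ 795 K

Adiabatic (γ = 1.67), T V^(γ−1) and P V^γ constant: P₂ = P₁·(T₂/T₁)^(γ/(γ−1)) = 16.30 bar; V₂ = V₁·(T₁/T₂)^(1/(γ−1)) = 0.8197 L.
V constant ⇒ P ∝ T: V₃ = V₂; T₃ = T₂·(P₃/P₂) = 794.6 K.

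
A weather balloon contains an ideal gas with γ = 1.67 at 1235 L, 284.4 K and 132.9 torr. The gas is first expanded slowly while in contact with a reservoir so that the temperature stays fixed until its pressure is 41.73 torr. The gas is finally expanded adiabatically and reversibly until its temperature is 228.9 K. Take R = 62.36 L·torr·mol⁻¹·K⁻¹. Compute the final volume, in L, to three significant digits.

Isothermal, so P V is constant: T₂ = T₁; V₂ = V₁·(P₁/P₂) = 3933 L.
Reversible adiabatic, γ = 1.67: P₃ = P₂·(T₃/T₂)^(γ/(γ−1)) = 24.29 torr; V₃ = V₂·(T₂/T₃)^(1/(γ−1)) = 5438 L.

V₃ ≈ 5.44e+03 L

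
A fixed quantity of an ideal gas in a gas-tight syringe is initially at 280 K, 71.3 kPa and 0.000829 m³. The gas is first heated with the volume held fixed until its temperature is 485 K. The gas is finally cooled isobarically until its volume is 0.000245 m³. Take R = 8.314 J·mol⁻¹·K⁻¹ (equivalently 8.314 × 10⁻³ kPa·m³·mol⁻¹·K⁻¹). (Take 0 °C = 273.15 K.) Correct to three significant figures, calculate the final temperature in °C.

Isochoric, so P/T is constant: V₂ = V₁; P₂ = P₁·(T₂/T₁) = 123.5 kPa.
P constant ⇒ V ∝ T: P₃ = P₂; T₃ = T₂·(V₃/V₂) = 143.3 K.

T₃ ≈ -130 °C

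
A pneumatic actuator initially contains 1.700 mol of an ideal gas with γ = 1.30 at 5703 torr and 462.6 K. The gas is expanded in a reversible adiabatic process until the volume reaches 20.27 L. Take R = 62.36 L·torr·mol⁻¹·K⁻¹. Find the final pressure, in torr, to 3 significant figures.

From PV = nRT: V₁ = nRT₁/P₁ = 8.599 L.
Adiabatic (γ = 1.30), T V^(γ−1) and P V^γ constant: T₂ = T₁·(V₁/V₂)^(γ−1) = 357.7 K; P₂ = P₁·(V₁/V₂)^γ = 1871 torr.

P₂ ≈ 1.87e+03 torr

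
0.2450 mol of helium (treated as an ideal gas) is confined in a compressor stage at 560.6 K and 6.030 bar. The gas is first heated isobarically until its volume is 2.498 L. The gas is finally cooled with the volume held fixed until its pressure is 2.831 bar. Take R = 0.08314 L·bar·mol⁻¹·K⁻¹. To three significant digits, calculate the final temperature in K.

T₃ ≈ 347 K

From PV = nRT: V₁ = nRT₁/P₁ = 1.894 L.
Isobaric, so V/T is constant: P₂ = P₁; T₂ = T₁·(V₂/V₁) = 739.5 K.
Isochoric, so P/T is constant: V₃ = V₂; T₃ = T₂·(P₃/P₂) = 347.2 K.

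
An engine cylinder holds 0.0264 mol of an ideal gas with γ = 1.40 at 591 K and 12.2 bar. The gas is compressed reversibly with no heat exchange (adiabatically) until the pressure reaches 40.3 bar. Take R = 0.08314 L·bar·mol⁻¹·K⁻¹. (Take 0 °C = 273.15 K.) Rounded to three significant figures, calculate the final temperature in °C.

From PV = nRT: V₁ = nRT₁/P₁ = 0.1063 L.
Reversible adiabatic, γ = 1.40: T₂ = T₁·(P₂/P₁)^((γ−1)/γ) = 831.5 K; V₂ = V₁·(P₁/P₂)^(1/γ) = 0.04529 L.

T₂ ≈ 558 °C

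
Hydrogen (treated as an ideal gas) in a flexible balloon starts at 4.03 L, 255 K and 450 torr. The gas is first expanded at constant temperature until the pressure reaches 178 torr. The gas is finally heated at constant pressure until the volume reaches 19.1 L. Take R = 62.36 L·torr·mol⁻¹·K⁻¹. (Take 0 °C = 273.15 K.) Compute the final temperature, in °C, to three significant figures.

T constant ⇒ Boyle's law P V = const: T₂ = T₁; V₂ = V₁·(P₁/P₂) = 10.19 L.
Isobaric, so V/T is constant: P₃ = P₂; T₃ = T₂·(V₃/V₂) = 478.1 K.

T₃ ≈ 205 °C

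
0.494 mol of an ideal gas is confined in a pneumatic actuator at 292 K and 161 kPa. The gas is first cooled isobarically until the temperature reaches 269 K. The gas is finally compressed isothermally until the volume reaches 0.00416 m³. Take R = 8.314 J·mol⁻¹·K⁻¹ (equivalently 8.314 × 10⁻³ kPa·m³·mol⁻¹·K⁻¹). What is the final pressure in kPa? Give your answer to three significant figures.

P₃ ≈ 266 kPa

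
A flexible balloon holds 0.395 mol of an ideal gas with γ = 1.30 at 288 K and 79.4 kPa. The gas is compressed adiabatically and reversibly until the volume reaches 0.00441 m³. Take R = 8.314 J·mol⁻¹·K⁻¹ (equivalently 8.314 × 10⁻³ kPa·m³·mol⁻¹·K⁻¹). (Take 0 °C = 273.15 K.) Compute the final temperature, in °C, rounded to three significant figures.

From PV = nRT: V₁ = nRT₁/P₁ = 0.01191 m³.
Reversible adiabatic, γ = 1.30: T₂ = T₁·(V₁/V₂)^(γ−1) = 388.0 K; P₂ = P₁·(V₁/V₂)^γ = 289.0 kPa.

T₂ ≈ 115 °C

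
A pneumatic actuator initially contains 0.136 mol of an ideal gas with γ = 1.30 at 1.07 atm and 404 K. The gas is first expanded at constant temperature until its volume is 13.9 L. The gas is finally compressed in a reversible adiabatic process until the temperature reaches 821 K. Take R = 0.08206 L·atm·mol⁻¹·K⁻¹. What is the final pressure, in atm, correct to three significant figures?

P₃ ≈ 7.01 atm

From PV = nRT: V₁ = nRT₁/P₁ = 4.214 L.
T constant ⇒ Boyle's law P V = const: T₂ = T₁; P₂ = P₁·(V₁/V₂) = 0.3244 atm.
Adiabatic (γ = 1.30), T V^(γ−1) and P V^γ constant: P₃ = P₂·(T₃/T₂)^(γ/(γ−1)) = 7.007 atm; V₃ = V₂·(T₂/T₃)^(1/(γ−1)) = 1.308 L.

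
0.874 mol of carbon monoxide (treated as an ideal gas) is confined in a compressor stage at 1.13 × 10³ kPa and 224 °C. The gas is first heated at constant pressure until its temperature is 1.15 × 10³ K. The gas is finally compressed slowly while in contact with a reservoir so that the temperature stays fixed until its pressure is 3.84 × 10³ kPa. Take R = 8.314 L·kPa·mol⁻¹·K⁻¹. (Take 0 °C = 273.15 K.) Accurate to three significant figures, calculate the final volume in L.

V₃ ≈ 2.18 L

Convert: T₁ = 497.1 K.
From PV = nRT: V₁ = nRT₁/P₁ = 3.197 L.
P constant ⇒ V ∝ T: P₂ = P₁; V₂ = V₁·(T₂/T₁) = 7.395 L.
T constant ⇒ Boyle's law P V = const: T₃ = T₂; V₃ = V₂·(P₂/P₃) = 2.176 L.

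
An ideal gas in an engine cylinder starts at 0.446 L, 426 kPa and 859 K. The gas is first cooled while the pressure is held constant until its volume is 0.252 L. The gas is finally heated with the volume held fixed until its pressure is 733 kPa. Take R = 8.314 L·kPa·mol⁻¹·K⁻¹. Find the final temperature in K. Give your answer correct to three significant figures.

T₃ ≈ 835 K

Isobaric, so V/T is constant: P₂ = P₁; T₂ = T₁·(V₂/V₁) = 485.4 K.
Isochoric, so P/T is constant: V₃ = V₂; T₃ = T₂·(P₃/P₂) = 835.1 K.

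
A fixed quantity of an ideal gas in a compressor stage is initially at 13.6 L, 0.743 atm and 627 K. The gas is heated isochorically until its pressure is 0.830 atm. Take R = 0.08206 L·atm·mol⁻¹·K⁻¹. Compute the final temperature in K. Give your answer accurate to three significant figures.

T₂ ≈ 700 K

V constant ⇒ P ∝ T: V₂ = V₁; T₂ = T₁·(P₂/P₁) = 700.4 K.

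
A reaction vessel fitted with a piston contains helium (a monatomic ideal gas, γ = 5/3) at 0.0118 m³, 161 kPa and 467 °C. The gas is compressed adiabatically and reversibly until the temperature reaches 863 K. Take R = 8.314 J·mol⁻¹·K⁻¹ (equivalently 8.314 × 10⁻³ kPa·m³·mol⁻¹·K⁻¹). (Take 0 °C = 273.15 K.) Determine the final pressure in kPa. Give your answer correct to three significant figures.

P₂ ≈ 236 kPa

Convert: T₁ = 740.1 K.
Adiabatic (γ = 5/3), T V^(γ−1) and P V^γ constant: P₂ = P₁·(T₂/T₁)^(γ/(γ−1)) = 236.3 kPa; V₂ = V₁·(T₁/T₂)^(1/(γ−1)) = 0.009372 m³.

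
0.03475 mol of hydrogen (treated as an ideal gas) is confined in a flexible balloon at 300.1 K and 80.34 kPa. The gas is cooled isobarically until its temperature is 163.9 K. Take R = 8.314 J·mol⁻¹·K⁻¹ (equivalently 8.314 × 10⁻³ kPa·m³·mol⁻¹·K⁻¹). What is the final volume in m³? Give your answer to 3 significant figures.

V₂ ≈ 0.000589 m³

From PV = nRT: V₁ = nRT₁/P₁ = 0.001079 m³.
Isobaric, so V/T is constant: P₂ = P₁; V₂ = V₁·(T₂/T₁) = 0.0005894 m³.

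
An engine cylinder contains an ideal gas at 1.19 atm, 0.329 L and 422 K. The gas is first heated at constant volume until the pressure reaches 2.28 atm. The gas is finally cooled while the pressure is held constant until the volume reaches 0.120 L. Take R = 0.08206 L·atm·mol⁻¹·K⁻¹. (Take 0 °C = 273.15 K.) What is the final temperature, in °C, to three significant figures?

V constant ⇒ P ∝ T: V₂ = V₁; T₂ = T₁·(P₂/P₁) = 808.5 K.
Isobaric, so V/T is constant: P₃ = P₂; T₃ = T₂·(V₃/V₂) = 294.9 K.

T₃ ≈ 21.8 °C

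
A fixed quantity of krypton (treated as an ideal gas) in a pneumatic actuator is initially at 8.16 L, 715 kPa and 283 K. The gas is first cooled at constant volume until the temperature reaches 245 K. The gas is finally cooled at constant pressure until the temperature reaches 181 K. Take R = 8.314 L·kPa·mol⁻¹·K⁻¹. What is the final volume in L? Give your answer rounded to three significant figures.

V constant ⇒ P ∝ T: V₂ = V₁; P₂ = P₁·(T₂/T₁) = 619.0 kPa.
P constant ⇒ V ∝ T: P₃ = P₂; V₃ = V₂·(T₃/T₂) = 6.028 L.

V₃ ≈ 6.03 L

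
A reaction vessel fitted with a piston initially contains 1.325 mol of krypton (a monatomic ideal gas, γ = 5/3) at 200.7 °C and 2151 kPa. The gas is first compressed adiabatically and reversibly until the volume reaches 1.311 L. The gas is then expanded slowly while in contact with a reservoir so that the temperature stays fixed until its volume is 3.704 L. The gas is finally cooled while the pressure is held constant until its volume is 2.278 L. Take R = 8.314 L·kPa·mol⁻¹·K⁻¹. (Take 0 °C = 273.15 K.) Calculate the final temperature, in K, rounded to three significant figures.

Convert: T₁ = 473.8 K.
From PV = nRT: V₁ = nRT₁/P₁ = 2.427 L.
Reversible adiabatic, γ = 5/3: T₂ = T₁·(V₁/V₂)^(γ−1) = 714.4 K; P₂ = P₁·(V₁/V₂)^γ = 6003 kPa.
T constant ⇒ Boyle's law P V = const: T₃ = T₂; P₃ = P₂·(V₂/V₃) = 2125 kPa.
P constant ⇒ V ∝ T: P₄ = P₃; T₄ = T₃·(V₄/V₃) = 439.3 K.

T₄ ≈ 439 K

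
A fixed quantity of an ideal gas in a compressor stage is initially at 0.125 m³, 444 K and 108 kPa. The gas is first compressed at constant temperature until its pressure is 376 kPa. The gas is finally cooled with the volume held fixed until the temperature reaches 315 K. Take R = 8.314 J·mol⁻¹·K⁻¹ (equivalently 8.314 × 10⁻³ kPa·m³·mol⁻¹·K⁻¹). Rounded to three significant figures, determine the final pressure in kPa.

P₃ ≈ 267 kPa

Isothermal, so P V is constant: T₂ = T₁; V₂ = V₁·(P₁/P₂) = 0.03590 m³.
V constant ⇒ P ∝ T: V₃ = V₂; P₃ = P₂·(T₃/T₂) = 266.8 kPa.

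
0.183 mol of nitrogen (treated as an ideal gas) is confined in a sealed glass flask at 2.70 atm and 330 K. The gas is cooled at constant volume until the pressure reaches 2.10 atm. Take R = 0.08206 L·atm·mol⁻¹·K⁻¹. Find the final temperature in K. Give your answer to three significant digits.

T₂ ≈ 257 K

From PV = nRT: V₁ = nRT₁/P₁ = 1.835 L.
Isochoric, so P/T is constant: V₂ = V₁; T₂ = T₁·(P₂/P₁) = 256.7 K.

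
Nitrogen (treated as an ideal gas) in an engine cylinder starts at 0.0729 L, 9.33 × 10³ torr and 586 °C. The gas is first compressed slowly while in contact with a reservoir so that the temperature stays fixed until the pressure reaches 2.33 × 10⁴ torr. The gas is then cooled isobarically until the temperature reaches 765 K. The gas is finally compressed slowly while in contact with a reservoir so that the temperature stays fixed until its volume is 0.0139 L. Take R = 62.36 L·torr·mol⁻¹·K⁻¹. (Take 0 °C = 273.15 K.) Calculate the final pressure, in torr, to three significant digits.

P₄ ≈ 4.36e+04 torr

Convert: T₁ = 859.1 K.
T constant ⇒ Boyle's law P V = const: T₂ = T₁; V₂ = V₁·(P₁/P₂) = 0.02919 L.
P constant ⇒ V ∝ T: P₃ = P₂; V₃ = V₂·(T₃/T₂) = 0.02599 L.
T constant ⇒ Boyle's law P V = const: T₄ = T₃; P₄ = P₃·(V₃/V₄) = 4.357e+04 torr.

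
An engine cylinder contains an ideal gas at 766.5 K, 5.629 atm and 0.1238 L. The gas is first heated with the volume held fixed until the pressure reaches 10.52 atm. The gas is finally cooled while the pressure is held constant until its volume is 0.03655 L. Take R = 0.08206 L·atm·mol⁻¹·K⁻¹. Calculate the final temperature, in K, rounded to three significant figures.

Isochoric, so P/T is constant: V₂ = V₁; T₂ = T₁·(P₂/P₁) = 1433 K.
P constant ⇒ V ∝ T: P₃ = P₂; T₃ = T₂·(V₃/V₂) = 422.9 K.

T₃ ≈ 423 K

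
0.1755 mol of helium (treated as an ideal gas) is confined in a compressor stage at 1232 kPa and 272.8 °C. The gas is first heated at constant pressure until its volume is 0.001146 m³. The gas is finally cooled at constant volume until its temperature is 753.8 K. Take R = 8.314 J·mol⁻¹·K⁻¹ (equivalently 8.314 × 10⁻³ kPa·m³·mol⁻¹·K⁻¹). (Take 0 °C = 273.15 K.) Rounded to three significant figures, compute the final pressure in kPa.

P₃ ≈ 960 kPa

Convert: T₁ = 546.0 K.
From PV = nRT: V₁ = nRT₁/P₁ = 0.0006466 m³.
Isobaric, so V/T is constant: P₂ = P₁; T₂ = T₁·(V₂/V₁) = 967.6 K.
Isochoric, so P/T is constant: V₃ = V₂; P₃ = P₂·(T₃/T₂) = 959.8 kPa.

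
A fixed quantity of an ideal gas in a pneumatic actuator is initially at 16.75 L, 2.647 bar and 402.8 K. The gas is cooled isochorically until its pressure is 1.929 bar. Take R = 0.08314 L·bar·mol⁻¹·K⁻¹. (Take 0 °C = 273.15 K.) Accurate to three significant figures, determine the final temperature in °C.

T₂ ≈ 20.4 °C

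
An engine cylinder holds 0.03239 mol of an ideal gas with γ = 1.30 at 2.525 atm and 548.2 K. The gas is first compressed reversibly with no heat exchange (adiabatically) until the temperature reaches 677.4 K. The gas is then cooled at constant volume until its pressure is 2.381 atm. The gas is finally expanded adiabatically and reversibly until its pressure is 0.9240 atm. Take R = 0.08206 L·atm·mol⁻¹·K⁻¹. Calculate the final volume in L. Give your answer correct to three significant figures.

From PV = nRT: V₁ = nRT₁/P₁ = 0.5771 L.
Adiabatic (γ = 1.30), T V^(γ−1) and P V^γ constant: P₂ = P₁·(T₂/T₁)^(γ/(γ−1)) = 6.317 atm; V₂ = V₁·(T₁/T₂)^(1/(γ−1)) = 0.2850 L.
Isochoric, so P/T is constant: V₃ = V₂; T₃ = T₂·(P₃/P₂) = 255.3 K.
Reversible adiabatic, γ = 1.30: T₄ = T₃·(P₄/P₃)^((γ−1)/γ) = 205.2 K; V₄ = V₃·(P₃/P₄)^(1/γ) = 0.5903 L.

V₄ ≈ 0.590 L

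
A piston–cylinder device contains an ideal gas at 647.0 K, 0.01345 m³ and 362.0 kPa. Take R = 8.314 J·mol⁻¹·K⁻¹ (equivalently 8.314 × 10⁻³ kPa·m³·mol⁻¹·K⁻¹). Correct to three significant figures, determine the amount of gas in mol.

n ≈ 0.905 mol

PV = nRT ⇒ n = PV/(RT) = (362.0 × 0.01345) / (8.314 × 10⁻³ × 647.0)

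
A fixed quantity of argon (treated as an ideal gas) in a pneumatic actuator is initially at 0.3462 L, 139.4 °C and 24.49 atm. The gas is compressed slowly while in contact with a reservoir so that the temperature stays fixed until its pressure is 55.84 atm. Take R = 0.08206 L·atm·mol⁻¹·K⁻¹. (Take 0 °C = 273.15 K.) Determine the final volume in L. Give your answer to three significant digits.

V₂ ≈ 0.152 L

Convert: T₁ = 412.5 K.
Isothermal, so P V is constant: T₂ = T₁; V₂ = V₁·(P₁/P₂) = 0.1518 L.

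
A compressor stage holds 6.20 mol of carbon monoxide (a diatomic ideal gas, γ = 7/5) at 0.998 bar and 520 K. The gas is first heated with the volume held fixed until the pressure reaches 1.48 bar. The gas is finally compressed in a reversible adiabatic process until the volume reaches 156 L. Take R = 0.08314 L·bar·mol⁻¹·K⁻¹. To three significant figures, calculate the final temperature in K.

From PV = nRT: V₁ = nRT₁/P₁ = 268.6 L.
V constant ⇒ P ∝ T: V₂ = V₁; T₂ = T₁·(P₂/P₁) = 771.1 K.
Reversible adiabatic, γ = 7/5: T₃ = T₂·(V₂/V₃)^(γ−1) = 958.3 K; P₃ = P₂·(V₂/V₃)^γ = 3.167 bar.

T₃ ≈ 958 K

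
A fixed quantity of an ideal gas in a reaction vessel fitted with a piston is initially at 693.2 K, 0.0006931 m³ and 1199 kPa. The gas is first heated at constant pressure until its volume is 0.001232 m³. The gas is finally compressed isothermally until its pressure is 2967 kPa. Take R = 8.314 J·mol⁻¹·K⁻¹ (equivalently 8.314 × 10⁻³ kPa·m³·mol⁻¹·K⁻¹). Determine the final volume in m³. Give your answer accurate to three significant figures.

Isobaric, so V/T is constant: P₂ = P₁; T₂ = T₁·(V₂/V₁) = 1232 K.
T constant ⇒ Boyle's law P V = const: T₃ = T₂; V₃ = V₂·(P₂/P₃) = 0.0004979 m³.

V₃ ≈ 0.000498 m³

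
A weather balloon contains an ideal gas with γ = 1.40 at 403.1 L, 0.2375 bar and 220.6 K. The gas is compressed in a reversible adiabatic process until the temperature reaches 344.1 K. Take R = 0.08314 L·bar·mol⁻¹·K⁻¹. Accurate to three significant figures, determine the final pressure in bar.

P₂ ≈ 1.13 bar

Adiabatic (γ = 1.40), T V^(γ−1) and P V^γ constant: P₂ = P₁·(T₂/T₁)^(γ/(γ−1)) = 1.126 bar; V₂ = V₁·(T₁/T₂)^(1/(γ−1)) = 132.7 L.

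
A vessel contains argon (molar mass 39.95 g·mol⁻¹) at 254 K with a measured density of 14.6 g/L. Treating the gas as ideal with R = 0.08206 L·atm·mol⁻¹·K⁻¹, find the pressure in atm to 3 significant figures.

ρ = PM/(RT) ⇒ P = ρRT/M = (14.6 × 0.08206 × 254.0) / 39.95

P ≈ 7.62 atm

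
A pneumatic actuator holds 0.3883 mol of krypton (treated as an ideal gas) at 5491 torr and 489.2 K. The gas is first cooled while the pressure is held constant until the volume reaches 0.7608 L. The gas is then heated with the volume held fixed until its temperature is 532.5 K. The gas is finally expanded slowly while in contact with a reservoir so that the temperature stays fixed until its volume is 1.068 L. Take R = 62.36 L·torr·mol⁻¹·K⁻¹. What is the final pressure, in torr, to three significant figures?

P₄ ≈ 1.21e+04 torr

From PV = nRT: V₁ = nRT₁/P₁ = 2.157 L.
P constant ⇒ V ∝ T: P₂ = P₁; T₂ = T₁·(V₂/V₁) = 172.5 K.
Isochoric, so P/T is constant: V₃ = V₂; P₃ = P₂·(T₃/T₂) = 1.695e+04 torr.
Isothermal, so P V is constant: T₄ = T₃; P₄ = P₃·(V₃/V₄) = 1.207e+04 torr.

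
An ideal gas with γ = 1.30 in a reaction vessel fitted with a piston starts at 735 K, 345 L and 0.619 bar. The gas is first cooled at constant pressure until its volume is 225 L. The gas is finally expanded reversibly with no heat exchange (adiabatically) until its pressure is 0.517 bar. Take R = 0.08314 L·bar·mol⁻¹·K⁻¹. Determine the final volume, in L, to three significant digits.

Isobaric, so V/T is constant: P₂ = P₁; T₂ = T₁·(V₂/V₁) = 479.3 K.
Reversible adiabatic, γ = 1.30: T₃ = T₂·(P₃/P₂)^((γ−1)/γ) = 459.8 K; V₃ = V₂·(P₂/P₃)^(1/γ) = 258.4 L.

V₃ ≈ 258 L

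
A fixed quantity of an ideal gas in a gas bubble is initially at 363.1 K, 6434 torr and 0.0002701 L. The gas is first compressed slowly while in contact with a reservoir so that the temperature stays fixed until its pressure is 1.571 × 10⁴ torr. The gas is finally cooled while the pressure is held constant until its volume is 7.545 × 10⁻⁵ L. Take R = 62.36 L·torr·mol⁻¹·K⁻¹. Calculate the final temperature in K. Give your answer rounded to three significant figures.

T₃ ≈ 248 K

Isothermal, so P V is constant: T₂ = T₁; V₂ = V₁·(P₁/P₂) = 0.0001106 L.
Isobaric, so V/T is constant: P₃ = P₂; T₃ = T₂·(V₃/V₂) = 247.7 K.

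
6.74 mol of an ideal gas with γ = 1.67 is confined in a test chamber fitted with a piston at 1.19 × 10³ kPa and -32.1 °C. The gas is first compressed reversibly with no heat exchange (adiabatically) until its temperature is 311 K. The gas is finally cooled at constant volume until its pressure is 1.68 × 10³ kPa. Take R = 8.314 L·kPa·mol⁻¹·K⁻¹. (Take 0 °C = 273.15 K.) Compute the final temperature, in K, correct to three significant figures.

Convert: T₁ = 241.0 K.
From PV = nRT: V₁ = nRT₁/P₁ = 11.35 L.
Adiabatic (γ = 1.67), T V^(γ−1) and P V^γ constant: P₂ = P₁·(T₂/T₁)^(γ/(γ−1)) = 2246 kPa; V₂ = V₁·(T₁/T₂)^(1/(γ−1)) = 7.760 L.
Isochoric, so P/T is constant: V₃ = V₂; T₃ = T₂·(P₃/P₂) = 232.7 K.

T₃ ≈ 233 K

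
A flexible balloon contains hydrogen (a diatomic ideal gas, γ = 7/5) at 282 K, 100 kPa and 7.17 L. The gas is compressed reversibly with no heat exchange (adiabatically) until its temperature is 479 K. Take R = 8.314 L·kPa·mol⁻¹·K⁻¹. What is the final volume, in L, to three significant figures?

Reversible adiabatic, γ = 7/5: P₂ = P₁·(T₂/T₁)^(γ/(γ−1)) = 638.7 kPa; V₂ = V₁·(T₁/T₂)^(1/(γ−1)) = 1.907 L.

V₂ ≈ 1.91 L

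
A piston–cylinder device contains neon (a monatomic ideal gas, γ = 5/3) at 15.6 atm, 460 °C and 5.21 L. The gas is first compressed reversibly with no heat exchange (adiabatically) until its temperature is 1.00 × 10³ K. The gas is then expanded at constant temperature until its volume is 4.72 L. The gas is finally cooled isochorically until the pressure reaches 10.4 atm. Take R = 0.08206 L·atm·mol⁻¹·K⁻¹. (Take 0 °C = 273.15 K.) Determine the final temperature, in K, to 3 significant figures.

T₄ ≈ 443 K

Convert: T₁ = 733.1 K.
Reversible adiabatic, γ = 5/3: P₂ = P₁·(T₂/T₁)^(γ/(γ−1)) = 33.90 atm; V₂ = V₁·(T₁/T₂)^(1/(γ−1)) = 3.271 L.
Isothermal, so P V is constant: T₃ = T₂; P₃ = P₂·(V₂/V₃) = 23.49 atm.
V constant ⇒ P ∝ T: V₄ = V₃; T₄ = T₃·(P₄/P₃) = 442.8 K.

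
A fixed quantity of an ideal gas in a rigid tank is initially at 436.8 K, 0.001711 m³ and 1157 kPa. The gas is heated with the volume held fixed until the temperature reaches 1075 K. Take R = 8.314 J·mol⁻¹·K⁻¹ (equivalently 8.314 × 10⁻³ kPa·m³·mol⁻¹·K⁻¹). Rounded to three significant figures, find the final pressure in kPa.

P₂ ≈ 2.85e+03 kPa

V constant ⇒ P ∝ T: V₂ = V₁; P₂ = P₁·(T₂/T₁) = 2847 kPa.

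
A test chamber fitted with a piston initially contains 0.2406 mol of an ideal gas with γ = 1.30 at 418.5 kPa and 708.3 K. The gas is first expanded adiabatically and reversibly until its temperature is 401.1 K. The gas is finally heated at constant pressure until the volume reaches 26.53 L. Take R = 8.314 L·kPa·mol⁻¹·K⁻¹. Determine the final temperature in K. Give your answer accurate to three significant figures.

T₃ ≈ 472 K

From PV = nRT: V₁ = nRT₁/P₁ = 3.386 L.
Reversible adiabatic, γ = 1.30: P₂ = P₁·(T₂/T₁)^(γ/(γ−1)) = 35.61 kPa; V₂ = V₁·(T₁/T₂)^(1/(γ−1)) = 22.53 L.
Isobaric, so V/T is constant: P₃ = P₂; T₃ = T₂·(V₃/V₂) = 472.2 K.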